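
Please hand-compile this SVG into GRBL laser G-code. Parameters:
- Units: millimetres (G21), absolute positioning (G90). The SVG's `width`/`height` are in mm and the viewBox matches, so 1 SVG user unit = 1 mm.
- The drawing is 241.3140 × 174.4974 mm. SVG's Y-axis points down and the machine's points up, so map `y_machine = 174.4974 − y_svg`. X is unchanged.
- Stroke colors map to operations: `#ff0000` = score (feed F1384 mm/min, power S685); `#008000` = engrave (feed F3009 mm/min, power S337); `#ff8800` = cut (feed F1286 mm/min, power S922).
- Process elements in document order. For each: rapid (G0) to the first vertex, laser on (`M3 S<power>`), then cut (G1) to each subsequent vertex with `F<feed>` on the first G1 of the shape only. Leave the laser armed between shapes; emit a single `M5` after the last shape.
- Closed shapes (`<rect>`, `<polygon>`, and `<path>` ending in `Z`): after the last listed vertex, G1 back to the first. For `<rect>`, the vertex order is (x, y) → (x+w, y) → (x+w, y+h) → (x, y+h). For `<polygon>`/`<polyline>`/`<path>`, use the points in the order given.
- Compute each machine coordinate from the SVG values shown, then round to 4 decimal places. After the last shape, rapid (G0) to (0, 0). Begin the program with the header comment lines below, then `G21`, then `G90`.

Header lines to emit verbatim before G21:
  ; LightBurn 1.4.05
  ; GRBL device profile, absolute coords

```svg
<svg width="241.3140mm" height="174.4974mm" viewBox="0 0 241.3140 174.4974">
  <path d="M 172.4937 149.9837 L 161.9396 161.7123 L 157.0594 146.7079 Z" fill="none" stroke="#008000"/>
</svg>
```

1 u = 1 mm; y_m = 174.4974 − y.

[1] `<path>` regular polygon, #008000→engrave S337 F3009: (172.4937,24.5137) → (161.9396,12.7851) → (157.0594,27.7895) → (172.4937,24.5137) (closed)

; LightBurn 1.4.05
; GRBL device profile, absolute coords
G21
G90
G0 X172.4937 Y24.5137
M3 S337
G1 X161.9396 Y12.7851 F3009
G1 X157.0594 Y27.7895
G1 X172.4937 Y24.5137
M5
G0 X0.0000 Y0.0000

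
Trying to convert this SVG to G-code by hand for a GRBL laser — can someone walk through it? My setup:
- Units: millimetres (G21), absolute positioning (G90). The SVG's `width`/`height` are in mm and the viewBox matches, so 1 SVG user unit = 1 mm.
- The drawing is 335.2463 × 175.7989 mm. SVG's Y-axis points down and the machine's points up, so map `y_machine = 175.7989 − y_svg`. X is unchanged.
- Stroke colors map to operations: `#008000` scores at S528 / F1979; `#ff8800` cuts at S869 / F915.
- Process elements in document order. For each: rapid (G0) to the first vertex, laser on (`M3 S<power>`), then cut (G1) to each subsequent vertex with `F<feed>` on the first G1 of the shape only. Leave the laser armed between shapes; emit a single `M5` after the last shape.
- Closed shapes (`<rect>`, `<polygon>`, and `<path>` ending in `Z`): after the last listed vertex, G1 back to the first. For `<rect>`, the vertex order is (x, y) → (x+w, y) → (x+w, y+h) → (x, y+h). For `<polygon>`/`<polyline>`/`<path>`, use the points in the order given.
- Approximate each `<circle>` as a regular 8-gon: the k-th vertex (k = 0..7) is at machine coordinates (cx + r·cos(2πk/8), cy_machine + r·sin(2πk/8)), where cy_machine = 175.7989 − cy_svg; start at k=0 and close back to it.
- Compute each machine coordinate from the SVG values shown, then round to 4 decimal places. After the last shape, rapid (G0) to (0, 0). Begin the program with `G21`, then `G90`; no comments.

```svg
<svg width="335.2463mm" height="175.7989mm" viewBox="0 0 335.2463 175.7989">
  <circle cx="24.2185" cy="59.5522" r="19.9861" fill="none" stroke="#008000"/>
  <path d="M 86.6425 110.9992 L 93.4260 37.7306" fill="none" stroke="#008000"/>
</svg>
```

1 u = 1 mm; y_m = 175.7989 − y.

[1] `<circle>` circle, #008000→score S528 F1979: (44.2046,116.2467) → (38.3508,130.3790) → (24.2185,136.2328) → (10.0862,130.3790) → (4.2324,116.2467) → (10.0862,102.1144) → (24.2185,96.2606) → (38.3508,102.1144) → (44.2046,116.2467) (closed)

[2] `<path>` line segment, #008000→score S528 F1979: (86.6425,64.7997) → (93.4260,138.0683)

G21
G90
G0 X44.2046 Y116.2467
M3 S528
G1 X38.3508 Y130.3790 F1979
G1 X24.2185 Y136.2328
G1 X10.0862 Y130.3790
G1 X4.2324 Y116.2467
G1 X10.0862 Y102.1144
G1 X24.2185 Y96.2606
G1 X38.3508 Y102.1144
G1 X44.2046 Y116.2467
G0 X86.6425 Y64.7997
M3 S528
G1 X93.4260 Y138.0683 F1979
M5
G0 X0.0000 Y0.0000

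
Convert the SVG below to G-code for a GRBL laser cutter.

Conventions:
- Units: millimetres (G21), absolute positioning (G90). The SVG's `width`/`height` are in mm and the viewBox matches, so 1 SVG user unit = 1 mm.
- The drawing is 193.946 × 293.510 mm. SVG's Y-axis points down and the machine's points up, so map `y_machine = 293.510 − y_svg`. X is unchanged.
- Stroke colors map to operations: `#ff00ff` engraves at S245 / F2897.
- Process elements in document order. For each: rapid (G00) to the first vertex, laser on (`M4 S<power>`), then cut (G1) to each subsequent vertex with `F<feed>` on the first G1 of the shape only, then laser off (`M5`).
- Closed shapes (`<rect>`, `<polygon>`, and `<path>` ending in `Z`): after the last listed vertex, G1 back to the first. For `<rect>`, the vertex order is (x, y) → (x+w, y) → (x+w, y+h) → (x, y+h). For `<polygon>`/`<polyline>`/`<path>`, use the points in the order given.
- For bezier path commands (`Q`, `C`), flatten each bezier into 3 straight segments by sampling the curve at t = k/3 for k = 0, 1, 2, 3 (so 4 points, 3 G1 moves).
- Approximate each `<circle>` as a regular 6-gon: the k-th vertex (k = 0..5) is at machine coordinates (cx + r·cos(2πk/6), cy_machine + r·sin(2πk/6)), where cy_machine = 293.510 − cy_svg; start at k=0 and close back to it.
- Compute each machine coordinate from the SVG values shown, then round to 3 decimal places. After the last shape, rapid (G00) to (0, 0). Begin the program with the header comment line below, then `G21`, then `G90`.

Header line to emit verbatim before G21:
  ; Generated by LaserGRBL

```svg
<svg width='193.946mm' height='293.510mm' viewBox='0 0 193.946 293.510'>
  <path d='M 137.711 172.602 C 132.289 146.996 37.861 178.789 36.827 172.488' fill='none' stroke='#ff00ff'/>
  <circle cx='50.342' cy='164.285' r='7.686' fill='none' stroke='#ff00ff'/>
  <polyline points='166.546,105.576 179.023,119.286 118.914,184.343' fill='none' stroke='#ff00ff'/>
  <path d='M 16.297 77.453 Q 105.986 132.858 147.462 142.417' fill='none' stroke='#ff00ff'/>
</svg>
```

1 u = 1 mm; y_m = 293.510 − y.

[1] `<path>` cubic bezier, #ff00ff→engrave S245 F2897: (137.711,120.908) → (109.376,130.918) → (62.237,123.882) → (36.827,121.022)

[2] `<circle>` circle, #ff00ff→engrave S245 F2897: (58.028,129.225) → (54.185,135.881) → (46.499,135.881) → (42.656,129.225) → (46.499,122.569) → (54.185,122.569) → (58.028,129.225) (closed)

[3] `<polyline>` open polyline, #ff00ff→engrave S245 F2897: (166.546,187.934) → (179.023,174.224) → (118.914,109.167)

[4] `<path>` quadratic bezier, #ff00ff→engrave S245 F2897: (16.297,216.057) → (70.733,184.214) → (114.454,162.560) → (147.462,151.093)

; Generated by LaserGRBL
G21
G90
G00 X137.711 Y120.908
M4 S245
G1 X109.376 Y130.918 F2897
G1 X62.237 Y123.882
G1 X36.827 Y121.022
M5
G00 X58.028 Y129.225
M4 S245
G1 X54.185 Y135.881 F2897
G1 X46.499 Y135.881
G1 X42.656 Y129.225
G1 X46.499 Y122.569
G1 X54.185 Y122.569
G1 X58.028 Y129.225
M5
G00 X166.546 Y187.934
M4 S245
G1 X179.023 Y174.224 F2897
G1 X118.914 Y109.167
M5
G00 X16.297 Y216.057
M4 S245
G1 X70.733 Y184.214 F2897
G1 X114.454 Y162.560
G1 X147.462 Y151.093
M5
G00 X0.000 Y0.000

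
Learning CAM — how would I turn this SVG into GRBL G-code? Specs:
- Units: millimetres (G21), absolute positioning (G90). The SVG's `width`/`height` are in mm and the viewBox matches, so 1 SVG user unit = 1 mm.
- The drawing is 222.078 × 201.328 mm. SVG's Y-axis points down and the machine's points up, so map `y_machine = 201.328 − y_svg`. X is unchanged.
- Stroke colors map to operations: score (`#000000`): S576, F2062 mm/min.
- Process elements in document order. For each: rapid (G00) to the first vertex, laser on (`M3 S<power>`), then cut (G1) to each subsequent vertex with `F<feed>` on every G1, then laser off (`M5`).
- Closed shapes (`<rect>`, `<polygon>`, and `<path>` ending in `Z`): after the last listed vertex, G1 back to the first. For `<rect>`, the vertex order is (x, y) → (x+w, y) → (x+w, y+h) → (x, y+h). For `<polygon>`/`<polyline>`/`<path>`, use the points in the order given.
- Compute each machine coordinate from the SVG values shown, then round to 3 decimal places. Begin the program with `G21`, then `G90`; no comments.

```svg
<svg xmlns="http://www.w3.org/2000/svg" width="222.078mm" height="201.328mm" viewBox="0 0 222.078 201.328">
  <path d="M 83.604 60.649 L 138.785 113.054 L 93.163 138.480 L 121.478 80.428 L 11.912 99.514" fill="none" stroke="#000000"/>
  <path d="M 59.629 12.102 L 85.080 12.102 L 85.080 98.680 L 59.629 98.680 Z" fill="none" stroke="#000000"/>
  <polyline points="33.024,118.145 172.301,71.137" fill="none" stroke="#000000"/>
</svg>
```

1 u = 1 mm; y_m = 201.328 − y.

[1] `<path>` open polyline, #000000→score S576 F2062: (83.604,140.679) → (138.785,88.274) → (93.163,62.848) → (121.478,120.900) → (11.912,101.814)

[2] `<path>` rectangle, #000000→score S576 F2062: (59.629,189.226) → (85.080,189.226) → (85.080,102.648) → (59.629,102.648) → (59.629,189.226) (closed)

[3] `<polyline>` line segment, #000000→score S576 F2062: (33.024,83.183) → (172.301,130.191)

G21
G90
G00 X83.604 Y140.679
M3 S576
G1 X138.785 Y88.274 F2062
G1 X93.163 Y62.848 F2062
G1 X121.478 Y120.900 F2062
G1 X11.912 Y101.814 F2062
M5
G00 X59.629 Y189.226
M3 S576
G1 X85.080 Y189.226 F2062
G1 X85.080 Y102.648 F2062
G1 X59.629 Y102.648 F2062
G1 X59.629 Y189.226 F2062
M5
G00 X33.024 Y83.183
M3 S576
G1 X172.301 Y130.191 F2062
M5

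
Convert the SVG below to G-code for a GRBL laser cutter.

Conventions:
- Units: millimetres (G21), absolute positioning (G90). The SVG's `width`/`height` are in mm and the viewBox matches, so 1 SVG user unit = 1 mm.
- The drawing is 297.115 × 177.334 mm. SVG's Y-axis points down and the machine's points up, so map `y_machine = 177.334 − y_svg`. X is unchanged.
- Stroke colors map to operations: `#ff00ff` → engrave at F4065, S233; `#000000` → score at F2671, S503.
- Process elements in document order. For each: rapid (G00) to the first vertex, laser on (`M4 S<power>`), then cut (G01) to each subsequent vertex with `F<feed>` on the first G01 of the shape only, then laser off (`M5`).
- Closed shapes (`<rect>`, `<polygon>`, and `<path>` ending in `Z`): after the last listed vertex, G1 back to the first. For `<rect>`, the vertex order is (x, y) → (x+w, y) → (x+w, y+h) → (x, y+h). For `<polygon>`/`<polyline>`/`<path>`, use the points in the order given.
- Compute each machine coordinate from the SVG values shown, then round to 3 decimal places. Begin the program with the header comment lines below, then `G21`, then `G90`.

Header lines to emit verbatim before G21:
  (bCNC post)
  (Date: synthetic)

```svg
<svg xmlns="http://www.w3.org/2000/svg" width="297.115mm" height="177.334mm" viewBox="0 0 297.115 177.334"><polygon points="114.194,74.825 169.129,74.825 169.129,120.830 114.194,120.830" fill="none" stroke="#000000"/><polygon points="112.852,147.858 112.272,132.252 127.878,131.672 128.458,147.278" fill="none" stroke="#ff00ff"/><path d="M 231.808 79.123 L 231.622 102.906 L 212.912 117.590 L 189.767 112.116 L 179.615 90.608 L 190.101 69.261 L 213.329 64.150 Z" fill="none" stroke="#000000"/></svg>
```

viewBox `0 0 297.115 177.334` with mm width/height → 1 unit = 1 mm. Flip: y_m = 177.334 − y_svg.

**Shape 1** — `<polygon>` rectangle, stroke `#000000` → score (S503, F2671). Machine vertices: (114.194,102.509) → (169.129,102.509) → (169.129,56.504) → (114.194,56.504) → (114.194,102.509). Closed: final G1 returns to the first vertex.

**Shape 2** — `<polygon>` regular polygon, stroke `#ff00ff` → engrave (S233, F4065). Machine vertices: (112.852,29.476) → (112.272,45.082) → (127.878,45.662) → (128.458,30.056) → (112.852,29.476). Closed: final G1 returns to the first vertex.

**Shape 3** — `<path>` regular polygon, stroke `#000000` → score (S503, F2671). Machine vertices: (231.808,98.211) → (231.622,74.428) → (212.912,59.744) → (189.767,65.218) → (179.615,86.726) → (190.101,108.073) → (213.329,113.184) → (231.808,98.211). Closed: final G1 returns to the first vertex.

(bCNC post)
(Date: synthetic)
G21
G90
G00 X114.194 Y102.509
M4 S503
G01 X169.129 Y102.509 F2671
G01 X169.129 Y56.504
G01 X114.194 Y56.504
G01 X114.194 Y102.509
M5
G00 X112.852 Y29.476
M4 S233
G01 X112.272 Y45.082 F4065
G01 X127.878 Y45.662
G01 X128.458 Y30.056
G01 X112.852 Y29.476
M5
G00 X231.808 Y98.211
M4 S503
G01 X231.622 Y74.428 F2671
G01 X212.912 Y59.744
G01 X189.767 Y65.218
G01 X179.615 Y86.726
G01 X190.101 Y108.073
G01 X213.329 Y113.184
G01 X231.808 Y98.211
M5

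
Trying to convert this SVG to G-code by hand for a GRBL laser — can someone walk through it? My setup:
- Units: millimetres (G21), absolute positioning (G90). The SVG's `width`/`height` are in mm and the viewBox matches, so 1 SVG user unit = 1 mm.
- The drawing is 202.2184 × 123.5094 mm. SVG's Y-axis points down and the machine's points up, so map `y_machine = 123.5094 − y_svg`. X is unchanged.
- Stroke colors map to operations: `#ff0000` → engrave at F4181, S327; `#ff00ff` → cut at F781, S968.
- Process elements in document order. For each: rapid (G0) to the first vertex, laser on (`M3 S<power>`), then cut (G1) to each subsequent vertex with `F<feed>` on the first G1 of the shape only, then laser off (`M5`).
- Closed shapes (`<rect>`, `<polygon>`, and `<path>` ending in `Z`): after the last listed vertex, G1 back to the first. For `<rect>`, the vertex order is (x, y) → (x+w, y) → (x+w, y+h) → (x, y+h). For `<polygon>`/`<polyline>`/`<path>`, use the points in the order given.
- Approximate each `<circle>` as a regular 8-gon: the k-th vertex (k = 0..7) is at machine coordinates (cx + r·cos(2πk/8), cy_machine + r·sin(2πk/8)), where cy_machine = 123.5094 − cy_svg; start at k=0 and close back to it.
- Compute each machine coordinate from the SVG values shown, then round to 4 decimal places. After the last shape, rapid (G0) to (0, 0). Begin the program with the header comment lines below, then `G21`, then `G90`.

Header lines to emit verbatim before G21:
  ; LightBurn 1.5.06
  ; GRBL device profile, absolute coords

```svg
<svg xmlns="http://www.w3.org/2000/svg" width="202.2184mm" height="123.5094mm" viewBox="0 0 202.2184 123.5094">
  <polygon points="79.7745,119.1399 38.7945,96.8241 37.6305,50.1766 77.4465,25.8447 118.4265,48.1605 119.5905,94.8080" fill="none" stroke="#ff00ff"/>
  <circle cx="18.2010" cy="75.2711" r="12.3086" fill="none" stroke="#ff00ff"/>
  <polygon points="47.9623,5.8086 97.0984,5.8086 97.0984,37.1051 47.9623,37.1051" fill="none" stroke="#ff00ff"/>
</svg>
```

; LightBurn 1.5.06
; GRBL device profile, absolute coords
G21
G90
G0 X79.7745 Y4.3695
M3 S968
G1 X38.7945 Y26.6853 F781
G1 X37.6305 Y73.3328
G1 X77.4465 Y97.6647
G1 X118.4265 Y75.3489
G1 X119.5905 Y28.7014
G1 X79.7745 Y4.3695
M5
G0 X30.5096 Y48.2383
M3 S968
G1 X26.9045 Y56.9418 F781
G1 X18.2010 Y60.5469
G1 X9.4975 Y56.9418
G1 X5.8924 Y48.2383
G1 X9.4975 Y39.5348
G1 X18.2010 Y35.9297
G1 X26.9045 Y39.5348
G1 X30.5096 Y48.2383
M5
G0 X47.9623 Y117.7008
M3 S968
G1 X97.0984 Y117.7008 F781
G1 X97.0984 Y86.4043
G1 X47.9623 Y86.4043
G1 X47.9623 Y117.7008
M5
G0 X0.0000 Y0.0000

Since the viewBox matches the mm dimensions, user units are millimetres directly. The only transform is the Y-flip y_m = 123.5094 − y_svg.

Shape 1 is a regular polygon drawn with `<polygon>`. Its stroke #ff00ff means cut at S968, F781. After flipping Y the toolpath is (79.7745,4.3695) → (38.7945,26.6853) → (37.6305,73.3328) → (77.4465,97.6647) → (118.4265,75.3489) → (119.5905,28.7014) → (79.7745,4.3695), returning to the start.

Shape 2 is a circle drawn with `<circle>`. Its stroke #ff00ff means cut at S968, F781. After flipping Y the toolpath is (30.5096,48.2383) → (26.9045,56.9418) → (18.2010,60.5469) → (9.4975,56.9418) → (5.8924,48.2383) → (9.4975,39.5348) → (18.2010,35.9297) → (26.9045,39.5348) → (30.5096,48.2383), returning to the start.

Shape 3 is a rectangle drawn with `<polygon>`. Its stroke #ff00ff means cut at S968, F781. After flipping Y the toolpath is (47.9623,117.7008) → (97.0984,117.7008) → (97.0984,86.4043) → (47.9623,86.4043) → (47.9623,117.7008), returning to the start.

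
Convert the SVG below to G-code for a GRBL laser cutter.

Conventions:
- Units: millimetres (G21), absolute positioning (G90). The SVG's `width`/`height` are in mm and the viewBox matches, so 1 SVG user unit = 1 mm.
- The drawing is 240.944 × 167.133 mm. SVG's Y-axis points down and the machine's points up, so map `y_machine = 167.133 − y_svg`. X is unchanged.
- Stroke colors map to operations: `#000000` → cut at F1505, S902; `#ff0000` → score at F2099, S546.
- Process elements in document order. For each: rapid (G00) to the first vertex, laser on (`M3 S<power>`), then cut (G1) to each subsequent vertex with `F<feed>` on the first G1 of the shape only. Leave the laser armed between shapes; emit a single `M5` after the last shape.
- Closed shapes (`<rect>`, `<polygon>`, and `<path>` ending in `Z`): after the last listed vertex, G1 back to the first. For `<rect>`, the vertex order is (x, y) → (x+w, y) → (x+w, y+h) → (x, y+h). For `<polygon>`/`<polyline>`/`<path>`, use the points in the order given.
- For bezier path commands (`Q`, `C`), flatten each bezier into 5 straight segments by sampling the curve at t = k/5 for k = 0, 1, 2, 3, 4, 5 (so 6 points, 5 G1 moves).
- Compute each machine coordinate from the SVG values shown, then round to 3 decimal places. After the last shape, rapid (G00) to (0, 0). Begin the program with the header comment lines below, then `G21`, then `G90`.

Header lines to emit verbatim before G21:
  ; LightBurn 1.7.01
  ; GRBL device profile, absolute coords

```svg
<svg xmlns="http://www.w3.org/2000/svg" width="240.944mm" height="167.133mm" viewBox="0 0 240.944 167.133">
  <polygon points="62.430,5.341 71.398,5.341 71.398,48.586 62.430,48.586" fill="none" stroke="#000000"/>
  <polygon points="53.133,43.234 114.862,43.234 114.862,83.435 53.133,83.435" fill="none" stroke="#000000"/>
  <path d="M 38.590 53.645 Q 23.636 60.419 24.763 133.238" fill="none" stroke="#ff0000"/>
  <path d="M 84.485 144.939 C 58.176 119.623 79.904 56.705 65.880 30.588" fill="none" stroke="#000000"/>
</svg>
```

1 u = 1 mm; y_m = 167.133 − y.

[1] `<polygon>` rectangle, #000000→cut S902 F1505: (62.430,161.792) → (71.398,161.792) → (71.398,118.547) → (62.430,118.547) → (62.430,161.792) (closed)

[2] `<polygon>` rectangle, #000000→cut S902 F1505: (53.133,123.899) → (114.862,123.899) → (114.862,83.698) → (53.133,83.698) → (53.133,123.899) (closed)

[3] `<path>` quadratic bezier, #ff0000→score S546 F2099: (38.590,113.488) → (33.252,108.137) → (29.200,97.502) → (26.434,81.583) → (24.955,60.381) → (24.763,33.895)

[4] `<path>` cubic bezier, #000000→cut S902 F1505: (84.485,22.194) → (73.794,41.301) → (70.609,65.860) → (70.910,92.302) → (70.674,117.054) → (65.880,136.545)

; LightBurn 1.7.01
; GRBL device profile, absolute coords
G21
G90
G00 X62.430 Y161.792
M3 S902
G1 X71.398 Y161.792 F1505
G1 X71.398 Y118.547
G1 X62.430 Y118.547
G1 X62.430 Y161.792
G00 X53.133 Y123.899
M3 S902
G1 X114.862 Y123.899 F1505
G1 X114.862 Y83.698
G1 X53.133 Y83.698
G1 X53.133 Y123.899
G00 X38.590 Y113.488
M3 S546
G1 X33.252 Y108.137 F2099
G1 X29.200 Y97.502
G1 X26.434 Y81.583
G1 X24.955 Y60.381
G1 X24.763 Y33.895
G00 X84.485 Y22.194
M3 S902
G1 X73.794 Y41.301 F1505
G1 X70.609 Y65.860
G1 X70.910 Y92.302
G1 X70.674 Y117.054
G1 X65.880 Y136.545
M5
G00 X0.000 Y0.000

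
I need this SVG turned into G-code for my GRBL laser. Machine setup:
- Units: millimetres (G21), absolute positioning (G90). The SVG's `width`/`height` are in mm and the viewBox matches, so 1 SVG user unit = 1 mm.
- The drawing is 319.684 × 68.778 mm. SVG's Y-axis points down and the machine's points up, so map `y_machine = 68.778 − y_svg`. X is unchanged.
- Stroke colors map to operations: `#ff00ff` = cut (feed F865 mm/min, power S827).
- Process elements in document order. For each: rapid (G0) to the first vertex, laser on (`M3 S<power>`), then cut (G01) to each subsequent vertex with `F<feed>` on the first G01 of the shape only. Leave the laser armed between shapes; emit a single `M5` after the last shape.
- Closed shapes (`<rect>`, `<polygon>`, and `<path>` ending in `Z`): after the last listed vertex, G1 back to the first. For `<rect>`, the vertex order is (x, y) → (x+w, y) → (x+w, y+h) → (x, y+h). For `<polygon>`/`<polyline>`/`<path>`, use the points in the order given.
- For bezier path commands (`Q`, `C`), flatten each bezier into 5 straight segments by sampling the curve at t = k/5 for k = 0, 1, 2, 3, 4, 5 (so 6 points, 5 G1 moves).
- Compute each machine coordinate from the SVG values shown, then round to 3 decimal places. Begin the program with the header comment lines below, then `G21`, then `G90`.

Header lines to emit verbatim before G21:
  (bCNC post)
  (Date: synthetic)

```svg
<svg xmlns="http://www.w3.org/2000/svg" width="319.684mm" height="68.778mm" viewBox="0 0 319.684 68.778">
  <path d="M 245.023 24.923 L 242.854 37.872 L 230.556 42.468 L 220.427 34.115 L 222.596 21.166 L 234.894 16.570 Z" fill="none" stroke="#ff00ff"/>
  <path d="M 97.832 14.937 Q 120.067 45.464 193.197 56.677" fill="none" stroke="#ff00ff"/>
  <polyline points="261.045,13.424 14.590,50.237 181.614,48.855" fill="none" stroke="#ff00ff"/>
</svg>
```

(bCNC post)
(Date: synthetic)
G21
G90
G0 X245.023 Y43.855
M3 S827
G01 X242.854 Y30.906 F865
G01 X230.556 Y26.310
G01 X220.427 Y34.663
G01 X222.596 Y47.612
G01 X234.894 Y52.208
G01 X245.023 Y43.855
G0 X97.832 Y53.841
M3 S827
G01 X108.762 Y42.403 F865
G01 X123.763 Y32.510
G01 X142.836 Y24.162
G01 X165.981 Y17.359
G01 X193.197 Y12.101
G0 X261.045 Y55.354
M3 S827
G01 X14.590 Y18.541 F865
G01 X181.614 Y19.923
M5

Since the viewBox matches the mm dimensions, user units are millimetres directly. The only transform is the Y-flip y_m = 68.778 − y_svg.

Shape 1 is a regular polygon drawn with `<path>`. Its stroke #ff00ff means cut at S827, F865. After flipping Y the toolpath is (245.023,43.855) → (242.854,30.906) → (230.556,26.310) → (220.427,34.663) → (222.596,47.612) → (234.894,52.208) → (245.023,43.855), returning to the start.

Shape 2 is a quadratic bezier drawn with `<path>`. Its stroke #ff00ff means cut at S827, F865. After flipping Y the toolpath is (97.832,53.841) → (108.762,42.403) → (123.763,32.510) → (142.836,24.162) → (165.981,17.359) → (193.197,12.101).

Shape 3 is a open polyline drawn with `<polyline>`. Its stroke #ff00ff means cut at S827, F865. After flipping Y the toolpath is (261.045,55.354) → (14.590,18.541) → (181.614,19.923).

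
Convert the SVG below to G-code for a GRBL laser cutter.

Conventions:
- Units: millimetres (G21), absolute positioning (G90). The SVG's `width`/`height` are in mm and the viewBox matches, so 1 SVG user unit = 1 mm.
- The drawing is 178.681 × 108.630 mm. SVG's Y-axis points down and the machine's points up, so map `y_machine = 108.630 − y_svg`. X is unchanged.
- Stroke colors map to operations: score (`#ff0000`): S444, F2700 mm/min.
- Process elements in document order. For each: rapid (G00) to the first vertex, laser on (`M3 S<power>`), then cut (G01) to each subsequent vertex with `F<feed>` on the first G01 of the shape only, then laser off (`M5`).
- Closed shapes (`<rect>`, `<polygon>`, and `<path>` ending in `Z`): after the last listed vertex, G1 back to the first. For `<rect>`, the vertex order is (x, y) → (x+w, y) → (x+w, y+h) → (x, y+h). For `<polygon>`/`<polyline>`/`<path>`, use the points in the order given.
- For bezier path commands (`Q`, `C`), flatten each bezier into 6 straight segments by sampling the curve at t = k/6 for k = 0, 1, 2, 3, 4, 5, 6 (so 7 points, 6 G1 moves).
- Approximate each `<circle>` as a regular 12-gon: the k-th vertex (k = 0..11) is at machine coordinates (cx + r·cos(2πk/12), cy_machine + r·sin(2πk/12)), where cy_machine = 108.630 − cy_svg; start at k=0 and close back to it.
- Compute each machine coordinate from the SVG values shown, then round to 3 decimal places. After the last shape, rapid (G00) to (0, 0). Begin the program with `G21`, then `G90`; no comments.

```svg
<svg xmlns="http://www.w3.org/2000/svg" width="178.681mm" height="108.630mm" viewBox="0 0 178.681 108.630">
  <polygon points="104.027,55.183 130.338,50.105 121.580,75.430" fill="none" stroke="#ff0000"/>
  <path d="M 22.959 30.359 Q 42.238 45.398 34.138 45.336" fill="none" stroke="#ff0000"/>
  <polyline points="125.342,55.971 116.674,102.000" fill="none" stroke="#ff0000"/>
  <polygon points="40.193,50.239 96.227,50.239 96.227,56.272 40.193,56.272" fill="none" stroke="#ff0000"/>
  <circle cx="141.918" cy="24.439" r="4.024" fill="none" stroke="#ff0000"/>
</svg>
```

viewBox `0 0 178.681 108.630` with mm width/height → 1 unit = 1 mm. Flip: y_m = 108.630 − y_svg.

**Shape 1** — `<polygon>` regular polygon, stroke `#ff0000` → score (S444, F2700). Machine vertices: (104.027,53.447) → (130.338,58.525) → (121.580,33.200) → (104.027,53.447). Closed: final G1 returns to the first vertex.

**Shape 2** — `<path>` quadratic bezier, stroke `#ff0000` → score (S444, F2700). Control points (SVG): P0=(22.959,30.359), P1=(42.238,45.398), P2=(34.138,45.336); sampled at t=k/6. Machine vertices: (22.959,78.271) → (28.625,73.677) → (32.770,69.923) → (35.393,67.007) → (36.496,64.931) → (36.077,63.693) → (34.138,63.294). Open path.

**Shape 3** — `<polyline>` line segment, stroke `#ff0000` → score (S444, F2700). Machine vertices: (125.342,52.659) → (116.674,6.630). Open path.

**Shape 4** — `<polygon>` rectangle, stroke `#ff0000` → score (S444, F2700). Machine vertices: (40.193,58.391) → (96.227,58.391) → (96.227,52.358) → (40.193,52.358) → (40.193,58.391). Closed: final G1 returns to the first vertex.

**Shape 5** — `<circle>` circle, stroke `#ff0000` → score (S444, F2700). Machine vertices: (145.942,84.191) → (145.403,86.203) → (143.930,87.676) → (141.918,88.215) → (139.906,87.676) → (138.433,86.203) → (137.894,84.191) → (138.433,82.179) → (139.906,80.706) → (141.918,80.167) → (143.930,80.706) → (145.403,82.179) → (145.942,84.191). Closed: final G1 returns to the first vertex.

G21
G90
G00 X104.027 Y53.447
M3 S444
G01 X130.338 Y58.525 F2700
G01 X121.580 Y33.200
G01 X104.027 Y53.447
M5
G00 X22.959 Y78.271
M3 S444
G01 X28.625 Y73.677 F2700
G01 X32.770 Y69.923
G01 X35.393 Y67.007
G01 X36.496 Y64.931
G01 X36.077 Y63.693
G01 X34.138 Y63.294
M5
G00 X125.342 Y52.659
M3 S444
G01 X116.674 Y6.630 F2700
M5
G00 X40.193 Y58.391
M3 S444
G01 X96.227 Y58.391 F2700
G01 X96.227 Y52.358
G01 X40.193 Y52.358
G01 X40.193 Y58.391
M5
G00 X145.942 Y84.191
M3 S444
G01 X145.403 Y86.203 F2700
G01 X143.930 Y87.676
G01 X141.918 Y88.215
G01 X139.906 Y87.676
G01 X138.433 Y86.203
G01 X137.894 Y84.191
G01 X138.433 Y82.179
G01 X139.906 Y80.706
G01 X141.918 Y80.167
G01 X143.930 Y80.706
G01 X145.403 Y82.179
G01 X145.942 Y84.191
M5
G00 X0.000 Y0.000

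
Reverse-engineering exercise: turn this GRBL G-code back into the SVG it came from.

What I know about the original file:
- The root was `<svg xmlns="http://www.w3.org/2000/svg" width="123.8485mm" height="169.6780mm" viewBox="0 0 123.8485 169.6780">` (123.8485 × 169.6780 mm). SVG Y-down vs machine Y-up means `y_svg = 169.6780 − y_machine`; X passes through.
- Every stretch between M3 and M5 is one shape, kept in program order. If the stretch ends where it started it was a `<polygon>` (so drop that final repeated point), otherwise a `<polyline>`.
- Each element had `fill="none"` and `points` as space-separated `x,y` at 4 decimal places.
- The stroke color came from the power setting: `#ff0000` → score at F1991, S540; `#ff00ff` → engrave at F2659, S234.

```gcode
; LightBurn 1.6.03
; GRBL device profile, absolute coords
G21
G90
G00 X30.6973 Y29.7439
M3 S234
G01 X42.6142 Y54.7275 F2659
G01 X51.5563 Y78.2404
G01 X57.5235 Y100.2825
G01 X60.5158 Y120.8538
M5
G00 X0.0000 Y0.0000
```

<svg xmlns="http://www.w3.org/2000/svg" width="123.8485mm" height="169.6780mm" viewBox="0 0 123.8485 169.6780">
  <polyline points="30.6973,139.9341 42.6142,114.9505 51.5563,91.4376 57.5235,69.3955 60.5158,48.8242" fill="none" stroke="#ff00ff"/>
</svg>

y_svg = 169.6780 − y_m. Every run uses S234, so all elements get stroke `#ff00ff` (engrave).

[1] open run; points: 30.6973,139.9341 42.6142,114.9505 51.5563,91.4376 57.5235,69.3955 60.5158,48.8242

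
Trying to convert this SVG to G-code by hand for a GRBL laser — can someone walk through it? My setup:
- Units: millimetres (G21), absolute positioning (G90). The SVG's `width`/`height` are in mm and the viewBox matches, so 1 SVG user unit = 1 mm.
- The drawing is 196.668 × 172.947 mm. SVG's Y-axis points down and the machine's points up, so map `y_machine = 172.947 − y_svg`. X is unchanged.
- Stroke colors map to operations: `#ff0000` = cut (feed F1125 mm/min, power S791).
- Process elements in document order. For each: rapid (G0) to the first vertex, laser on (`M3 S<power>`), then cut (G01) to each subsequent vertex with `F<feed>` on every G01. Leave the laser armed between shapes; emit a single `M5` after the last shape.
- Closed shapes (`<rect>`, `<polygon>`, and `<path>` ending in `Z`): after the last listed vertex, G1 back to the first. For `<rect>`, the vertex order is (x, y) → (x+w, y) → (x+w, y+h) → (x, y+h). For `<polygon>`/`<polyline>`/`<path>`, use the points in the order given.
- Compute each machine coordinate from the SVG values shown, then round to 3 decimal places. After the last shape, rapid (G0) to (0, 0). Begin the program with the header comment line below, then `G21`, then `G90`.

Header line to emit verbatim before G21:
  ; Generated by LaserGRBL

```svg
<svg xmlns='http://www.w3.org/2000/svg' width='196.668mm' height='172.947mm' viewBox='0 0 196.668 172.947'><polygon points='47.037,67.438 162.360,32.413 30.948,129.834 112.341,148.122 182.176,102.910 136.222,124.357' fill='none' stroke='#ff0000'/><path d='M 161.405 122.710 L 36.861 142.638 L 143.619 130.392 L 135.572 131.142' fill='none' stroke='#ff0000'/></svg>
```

; Generated by LaserGRBL
G21
G90
G0 X47.037 Y105.509
M3 S791
G01 X162.360 Y140.534 F1125
G01 X30.948 Y43.113 F1125
G01 X112.341 Y24.825 F1125
G01 X182.176 Y70.037 F1125
G01 X136.222 Y48.590 F1125
G01 X47.037 Y105.509 F1125
G0 X161.405 Y50.237
M3 S791
G01 X36.861 Y30.309 F1125
G01 X143.619 Y42.555 F1125
G01 X135.572 Y41.805 F1125
M5
G0 X0.000 Y0.000

1 u = 1 mm; y_m = 172.947 − y.

[1] `<polygon>` closed polygon, #ff0000→cut S791 F1125: (47.037,105.509) → (162.360,140.534) → (30.948,43.113) → (112.341,24.825) → (182.176,70.037) → (136.222,48.590) → (47.037,105.509) (closed)

[2] `<path>` open polyline, #ff0000→cut S791 F1125: (161.405,50.237) → (36.861,30.309) → (143.619,42.555) → (135.572,41.805)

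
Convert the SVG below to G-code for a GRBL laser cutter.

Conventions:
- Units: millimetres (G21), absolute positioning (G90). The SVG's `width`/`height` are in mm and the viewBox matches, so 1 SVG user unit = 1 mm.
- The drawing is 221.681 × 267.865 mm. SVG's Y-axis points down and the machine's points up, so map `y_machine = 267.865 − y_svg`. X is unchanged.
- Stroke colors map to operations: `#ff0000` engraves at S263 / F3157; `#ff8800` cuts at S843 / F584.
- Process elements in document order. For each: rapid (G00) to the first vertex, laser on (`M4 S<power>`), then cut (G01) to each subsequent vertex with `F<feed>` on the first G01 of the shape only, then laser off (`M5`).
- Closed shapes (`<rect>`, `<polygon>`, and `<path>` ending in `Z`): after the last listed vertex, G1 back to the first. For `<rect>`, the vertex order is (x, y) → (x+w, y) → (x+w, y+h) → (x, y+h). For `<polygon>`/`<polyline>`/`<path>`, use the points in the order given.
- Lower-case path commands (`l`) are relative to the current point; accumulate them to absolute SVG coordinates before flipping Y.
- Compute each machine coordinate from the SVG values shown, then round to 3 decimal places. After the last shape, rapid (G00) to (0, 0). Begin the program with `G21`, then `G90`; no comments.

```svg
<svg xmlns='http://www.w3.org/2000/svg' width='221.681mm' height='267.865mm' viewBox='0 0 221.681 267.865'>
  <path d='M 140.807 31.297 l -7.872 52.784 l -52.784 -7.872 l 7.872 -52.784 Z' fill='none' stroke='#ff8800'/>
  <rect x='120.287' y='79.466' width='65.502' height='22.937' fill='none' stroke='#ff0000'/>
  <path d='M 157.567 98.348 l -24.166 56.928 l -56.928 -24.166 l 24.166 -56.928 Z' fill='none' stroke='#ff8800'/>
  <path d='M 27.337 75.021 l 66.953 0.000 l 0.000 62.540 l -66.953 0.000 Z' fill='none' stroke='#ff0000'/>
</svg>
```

viewBox `0 0 221.681 267.865` with mm width/height → 1 unit = 1 mm. Flip: y_m = 267.865 − y_svg.

**Shape 1** — `<path>` regular polygon, stroke `#ff8800` → cut (S843, F584). Machine vertices: (140.807,236.568) → (132.935,183.784) → (80.151,191.656) → (88.023,244.440) → (140.807,236.568). Closed: final G1 returns to the first vertex.

**Shape 2** — `<rect>` rectangle, stroke `#ff0000` → engrave (S263, F3157). Machine vertices: (120.287,188.399) → (185.789,188.399) → (185.789,165.462) → (120.287,165.462) → (120.287,188.399). Closed: final G1 returns to the first vertex.

**Shape 3** — `<path>` regular polygon, stroke `#ff8800` → cut (S843, F584). Machine vertices: (157.567,169.517) → (133.401,112.589) → (76.473,136.755) → (100.639,193.683) → (157.567,169.517). Closed: final G1 returns to the first vertex.

**Shape 4** — `<path>` rectangle, stroke `#ff0000` → engrave (S263, F3157). Machine vertices: (27.337,192.844) → (94.290,192.844) → (94.290,130.304) → (27.337,130.304) → (27.337,192.844). Closed: final G1 returns to the first vertex.

G21
G90
G00 X140.807 Y236.568
M4 S843
G01 X132.935 Y183.784 F584
G01 X80.151 Y191.656
G01 X88.023 Y244.440
G01 X140.807 Y236.568
M5
G00 X120.287 Y188.399
M4 S263
G01 X185.789 Y188.399 F3157
G01 X185.789 Y165.462
G01 X120.287 Y165.462
G01 X120.287 Y188.399
M5
G00 X157.567 Y169.517
M4 S843
G01 X133.401 Y112.589 F584
G01 X76.473 Y136.755
G01 X100.639 Y193.683
G01 X157.567 Y169.517
M5
G00 X27.337 Y192.844
M4 S263
G01 X94.290 Y192.844 F3157
G01 X94.290 Y130.304
G01 X27.337 Y130.304
G01 X27.337 Y192.844
M5
G00 X0.000 Y0.000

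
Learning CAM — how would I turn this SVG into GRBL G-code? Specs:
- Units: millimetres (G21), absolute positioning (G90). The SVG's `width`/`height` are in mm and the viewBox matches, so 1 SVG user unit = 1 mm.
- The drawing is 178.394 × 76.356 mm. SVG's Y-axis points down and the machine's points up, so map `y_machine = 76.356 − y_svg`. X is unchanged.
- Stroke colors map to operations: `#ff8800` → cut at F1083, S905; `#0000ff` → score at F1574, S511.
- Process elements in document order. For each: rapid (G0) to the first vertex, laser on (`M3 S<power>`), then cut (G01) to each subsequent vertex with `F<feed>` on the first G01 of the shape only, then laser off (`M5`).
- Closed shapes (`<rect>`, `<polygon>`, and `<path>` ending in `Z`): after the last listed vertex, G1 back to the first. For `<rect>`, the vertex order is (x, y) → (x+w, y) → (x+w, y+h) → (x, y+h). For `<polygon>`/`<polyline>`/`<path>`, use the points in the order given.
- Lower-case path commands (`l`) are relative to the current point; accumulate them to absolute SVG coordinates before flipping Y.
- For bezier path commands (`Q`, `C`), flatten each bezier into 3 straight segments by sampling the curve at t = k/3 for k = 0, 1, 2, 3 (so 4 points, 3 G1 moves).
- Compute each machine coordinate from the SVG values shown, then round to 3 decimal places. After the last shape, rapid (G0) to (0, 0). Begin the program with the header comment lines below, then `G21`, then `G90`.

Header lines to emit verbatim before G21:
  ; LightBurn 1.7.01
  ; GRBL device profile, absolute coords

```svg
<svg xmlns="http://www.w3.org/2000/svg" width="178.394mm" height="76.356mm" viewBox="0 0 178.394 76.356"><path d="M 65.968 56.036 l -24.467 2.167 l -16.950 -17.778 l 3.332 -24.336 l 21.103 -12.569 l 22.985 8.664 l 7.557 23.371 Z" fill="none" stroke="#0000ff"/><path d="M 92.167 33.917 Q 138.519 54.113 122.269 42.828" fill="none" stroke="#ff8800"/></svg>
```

Since the viewBox matches the mm dimensions, user units are millimetres directly. The only transform is the Y-flip y_m = 76.356 − y_svg.

Shape 1 is a regular polygon drawn with `<path>`. Its stroke #0000ff means score at S511, F1574. After flipping Y the toolpath is (65.968,20.320) → (41.501,18.153) → (24.551,35.931) → (27.883,60.267) → (48.986,72.836) → (71.971,64.172) → (79.528,40.801) → (65.968,20.320), returning to the start.

Shape 2 is a quadratic bezier drawn with `<path>`. Its stroke #ff8800 means cut at S905, F1083. After flipping Y the toolpath is (92.167,42.439) → (116.113,32.473) → (126.147,29.503) → (122.269,33.528).

; LightBurn 1.7.01
; GRBL device profile, absolute coords
G21
G90
G0 X65.968 Y20.320
M3 S511
G01 X41.501 Y18.153 F1574
G01 X24.551 Y35.931
G01 X27.883 Y60.267
G01 X48.986 Y72.836
G01 X71.971 Y64.172
G01 X79.528 Y40.801
G01 X65.968 Y20.320
M5
G0 X92.167 Y42.439
M3 S905
G01 X116.113 Y32.473 F1083
G01 X126.147 Y29.503
G01 X122.269 Y33.528
M5
G0 X0.000 Y0.000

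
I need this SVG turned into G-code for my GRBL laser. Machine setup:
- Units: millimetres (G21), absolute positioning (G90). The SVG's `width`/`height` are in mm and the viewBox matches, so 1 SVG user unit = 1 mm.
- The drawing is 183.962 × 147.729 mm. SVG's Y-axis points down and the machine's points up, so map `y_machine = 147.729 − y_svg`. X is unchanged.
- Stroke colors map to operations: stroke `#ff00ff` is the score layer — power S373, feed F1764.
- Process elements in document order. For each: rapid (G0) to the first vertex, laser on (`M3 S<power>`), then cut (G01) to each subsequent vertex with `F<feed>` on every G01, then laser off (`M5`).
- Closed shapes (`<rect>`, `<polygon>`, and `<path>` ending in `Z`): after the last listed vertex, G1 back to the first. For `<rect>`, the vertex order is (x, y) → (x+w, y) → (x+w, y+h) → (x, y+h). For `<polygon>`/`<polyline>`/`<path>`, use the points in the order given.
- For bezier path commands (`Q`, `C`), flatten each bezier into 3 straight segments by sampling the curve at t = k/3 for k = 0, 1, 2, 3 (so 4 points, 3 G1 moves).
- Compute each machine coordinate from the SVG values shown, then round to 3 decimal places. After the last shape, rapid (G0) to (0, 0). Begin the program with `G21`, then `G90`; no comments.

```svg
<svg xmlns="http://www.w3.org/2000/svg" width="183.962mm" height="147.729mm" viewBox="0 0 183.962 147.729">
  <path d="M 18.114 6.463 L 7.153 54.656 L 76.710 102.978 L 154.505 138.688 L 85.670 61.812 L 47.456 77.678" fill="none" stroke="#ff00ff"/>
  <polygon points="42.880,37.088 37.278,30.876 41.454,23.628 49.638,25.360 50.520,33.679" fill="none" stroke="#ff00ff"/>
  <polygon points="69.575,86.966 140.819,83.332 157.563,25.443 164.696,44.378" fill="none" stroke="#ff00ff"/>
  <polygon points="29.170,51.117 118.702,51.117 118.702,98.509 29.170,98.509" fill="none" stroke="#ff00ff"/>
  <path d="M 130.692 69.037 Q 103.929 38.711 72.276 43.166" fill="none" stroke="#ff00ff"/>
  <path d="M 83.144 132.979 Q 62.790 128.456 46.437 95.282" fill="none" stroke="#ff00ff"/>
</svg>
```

G21
G90
G0 X18.114 Y141.266
M3 S373
G01 X7.153 Y93.073 F1764
G01 X76.710 Y44.751 F1764
G01 X154.505 Y9.041 F1764
G01 X85.670 Y85.917 F1764
G01 X47.456 Y70.051 F1764
M5
G0 X42.880 Y110.641
M3 S373
G01 X37.278 Y116.853 F1764
G01 X41.454 Y124.101 F1764
G01 X49.638 Y122.369 F1764
G01 X50.520 Y114.050 F1764
G01 X42.880 Y110.641 F1764
M5
G0 X69.575 Y60.763
M3 S373
G01 X140.819 Y64.397 F1764
G01 X157.563 Y122.286 F1764
G01 X164.696 Y103.351 F1764
G01 X69.575 Y60.763 F1764
M5
G0 X29.170 Y96.612
M3 S373
G01 X118.702 Y96.612 F1764
G01 X118.702 Y49.220 F1764
G01 X29.170 Y49.220 F1764
G01 X29.170 Y96.612 F1764
M5
G0 X130.692 Y78.692
M3 S373
G01 X112.307 Y95.045 F1764
G01 X92.835 Y103.668 F1764
G01 X72.276 Y104.563 F1764
M5
G0 X83.144 Y14.750
M3 S373
G01 X70.019 Y20.949 F1764
G01 X57.784 Y33.514 F1764
G01 X46.437 Y52.447 F1764
M5
G0 X0.000 Y0.000

Since the viewBox matches the mm dimensions, user units are millimetres directly. The only transform is the Y-flip y_m = 147.729 − y_svg.

Shape 1 is a open polyline drawn with `<path>`. Its stroke #ff00ff means score at S373, F1764. After flipping Y the toolpath is (18.114,141.266) → (7.153,93.073) → (76.710,44.751) → (154.505,9.041) → (85.670,85.917) → (47.456,70.051).

Shape 2 is a regular polygon drawn with `<polygon>`. Its stroke #ff00ff means score at S373, F1764. After flipping Y the toolpath is (42.880,110.641) → (37.278,116.853) → (41.454,124.101) → (49.638,122.369) → (50.520,114.050) → (42.880,110.641), returning to the start.

Shape 3 is a closed polygon drawn with `<polygon>`. Its stroke #ff00ff means score at S373, F1764. After flipping Y the toolpath is (69.575,60.763) → (140.819,64.397) → (157.563,122.286) → (164.696,103.351) → (69.575,60.763), returning to the start.

Shape 4 is a rectangle drawn with `<polygon>`. Its stroke #ff00ff means score at S373, F1764. After flipping Y the toolpath is (29.170,96.612) → (118.702,96.612) → (118.702,49.220) → (29.170,49.220) → (29.170,96.612), returning to the start.

Shape 5 is a quadratic bezier drawn with `<path>`. Its stroke #ff00ff means score at S373, F1764. After flipping Y the toolpath is (130.692,78.692) → (112.307,95.045) → (92.835,103.668) → (72.276,104.563).

Shape 6 is a quadratic bezier drawn with `<path>`. Its stroke #ff00ff means score at S373, F1764. After flipping Y the toolpath is (83.144,14.750) → (70.019,20.949) → (57.784,33.514) → (46.437,52.447).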